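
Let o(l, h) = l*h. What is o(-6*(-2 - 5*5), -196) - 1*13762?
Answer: -45514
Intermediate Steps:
o(l, h) = h*l
o(-6*(-2 - 5*5), -196) - 1*13762 = -(-1176)*(-2 - 5*5) - 1*13762 = -(-1176)*(-2 - 25) - 13762 = -(-1176)*(-27) - 13762 = -196*162 - 13762 = -31752 - 13762 = -45514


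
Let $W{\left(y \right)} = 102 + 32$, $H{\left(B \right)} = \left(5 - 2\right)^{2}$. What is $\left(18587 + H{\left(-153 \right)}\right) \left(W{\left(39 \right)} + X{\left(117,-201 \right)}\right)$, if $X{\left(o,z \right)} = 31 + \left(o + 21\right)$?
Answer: $5634588$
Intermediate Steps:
$H{\left(B \right)} = 9$ ($H{\left(B \right)} = 3^{2} = 9$)
$W{\left(y \right)} = 134$
$X{\left(o,z \right)} = 52 + o$ ($X{\left(o,z \right)} = 31 + \left(21 + o\right) = 52 + o$)
$\left(18587 + H{\left(-153 \right)}\right) \left(W{\left(39 \right)} + X{\left(117,-201 \right)}\right) = \left(18587 + 9\right) \left(134 + \left(52 + 117\right)\right) = 18596 \left(134 + 169\right) = 18596 \cdot 303 = 5634588$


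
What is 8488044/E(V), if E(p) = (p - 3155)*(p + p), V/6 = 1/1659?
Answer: -24034446737/64619 ≈ -3.7194e+5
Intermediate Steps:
V = 2/553 (V = 6/1659 = 6*(1/1659) = 2/553 ≈ 0.0036166)
E(p) = 2*p*(-3155 + p) (E(p) = (-3155 + p)*(2*p) = 2*p*(-3155 + p))
8488044/E(V) = 8488044/((2*(2/553)*(-3155 + 2/553))) = 8488044/((2*(2/553)*(-1744713/553))) = 8488044/(-6978852/305809) = 8488044*(-305809/6978852) = -24034446737/64619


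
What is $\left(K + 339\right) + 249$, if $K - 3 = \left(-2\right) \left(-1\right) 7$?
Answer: $605$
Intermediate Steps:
$K = 17$ ($K = 3 + \left(-2\right) \left(-1\right) 7 = 3 + 2 \cdot 7 = 3 + 14 = 17$)
$\left(K + 339\right) + 249 = \left(17 + 339\right) + 249 = 356 + 249 = 605$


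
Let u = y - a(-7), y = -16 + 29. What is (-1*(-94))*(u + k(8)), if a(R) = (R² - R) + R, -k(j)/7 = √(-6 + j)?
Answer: -3384 - 658*√2 ≈ -4314.6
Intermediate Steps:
y = 13
k(j) = -7*√(-6 + j)
a(R) = R²
u = -36 (u = 13 - 1*(-7)² = 13 - 1*49 = 13 - 49 = -36)
(-1*(-94))*(u + k(8)) = (-1*(-94))*(-36 - 7*√(-6 + 8)) = 94*(-36 - 7*√2) = -3384 - 658*√2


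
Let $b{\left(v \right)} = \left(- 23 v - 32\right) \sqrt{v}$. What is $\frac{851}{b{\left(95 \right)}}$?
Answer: $- \frac{851 \sqrt{95}}{210615} \approx -0.039382$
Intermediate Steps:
$b{\left(v \right)} = \sqrt{v} \left(-32 - 23 v\right)$ ($b{\left(v \right)} = \left(-32 - 23 v\right) \sqrt{v} = \sqrt{v} \left(-32 - 23 v\right)$)
$\frac{851}{b{\left(95 \right)}} = \frac{851}{\sqrt{95} \left(-32 - 2185\right)} = \frac{851}{\sqrt{95} \left(-2217\right)} = \frac{851}{\left(-2217\right) \sqrt{95}} = 851 \left(- \frac{\sqrt{95}}{210615}\right) = - \frac{851 \sqrt{95}}{210615}$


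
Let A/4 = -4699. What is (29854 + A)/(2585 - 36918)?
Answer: -582/1807 ≈ -0.32208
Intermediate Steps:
A = -18796 (A = 4*(-4699) = -18796)
(29854 + A)/(2585 - 36918) = (29854 - 18796)/(2585 - 36918) = 11058/(-34333) = 11058*(-1/34333) = -582/1807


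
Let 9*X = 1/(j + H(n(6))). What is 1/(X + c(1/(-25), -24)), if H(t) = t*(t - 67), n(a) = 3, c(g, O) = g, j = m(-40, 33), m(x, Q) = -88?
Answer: -12600/509 ≈ -24.754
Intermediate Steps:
j = -88
H(t) = t*(-67 + t)
X = -1/2520 (X = 1/(9*(-88 + 3*(-67 + 3))) = 1/(9*(-88 + 3*(-64))) = 1/(9*(-88 - 192)) = (⅑)/(-280) = (⅑)*(-1/280) = -1/2520 ≈ -0.00039683)
1/(X + c(1/(-25), -24)) = 1/(-1/2520 + 1/(-25)) = 1/(-1/2520 - 1/25) = 1/(-509/12600) = -12600/509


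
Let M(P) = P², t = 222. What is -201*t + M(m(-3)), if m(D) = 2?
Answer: -44618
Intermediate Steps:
-201*t + M(m(-3)) = -201*222 + 2² = -44622 + 4 = -44618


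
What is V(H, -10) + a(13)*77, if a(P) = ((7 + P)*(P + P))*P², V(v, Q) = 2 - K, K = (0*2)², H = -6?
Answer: 6766762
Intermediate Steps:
K = 0 (K = 0² = 0)
V(v, Q) = 2 (V(v, Q) = 2 - 1*0 = 2 + 0 = 2)
a(P) = 2*P³*(7 + P) (a(P) = ((7 + P)*(2*P))*P² = (2*P*(7 + P))*P² = 2*P³*(7 + P))
V(H, -10) + a(13)*77 = 2 + (2*13³*(7 + 13))*77 = 2 + (2*2197*20)*77 = 2 + 87880*77 = 2 + 6766760 = 6766762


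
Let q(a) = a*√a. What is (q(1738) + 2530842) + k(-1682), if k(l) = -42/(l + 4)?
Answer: 2123376459/839 + 1738*√1738 ≈ 2.6033e+6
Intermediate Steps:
q(a) = a^(3/2)
k(l) = -42/(4 + l)
(q(1738) + 2530842) + k(-1682) = (1738^(3/2) + 2530842) - 42/(4 - 1682) = (1738*√1738 + 2530842) - 42/(-1678) = (2530842 + 1738*√1738) - 42*(-1/1678) = (2530842 + 1738*√1738) + 21/839 = 2123376459/839 + 1738*√1738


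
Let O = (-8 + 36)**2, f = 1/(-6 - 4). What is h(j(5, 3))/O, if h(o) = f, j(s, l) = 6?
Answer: -1/7840 ≈ -0.00012755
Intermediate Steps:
f = -1/10 (f = 1/(-10) = -1/10 ≈ -0.10000)
h(o) = -1/10
O = 784 (O = 28**2 = 784)
h(j(5, 3))/O = -1/10/784 = -1/10*1/784 = -1/7840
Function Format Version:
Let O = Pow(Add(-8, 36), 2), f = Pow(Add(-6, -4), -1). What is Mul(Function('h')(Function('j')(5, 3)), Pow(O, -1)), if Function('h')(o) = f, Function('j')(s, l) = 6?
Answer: Rational(-1, 7840) ≈ -0.00012755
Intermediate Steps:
f = Rational(-1, 10) (f = Pow(-10, -1) = Rational(-1, 10) ≈ -0.10000)
Function('h')(o) = Rational(-1, 10)
O = 784 (O = Pow(28, 2) = 784)
Mul(Function('h')(Function('j')(5, 3)), Pow(O, -1)) = Mul(Rational(-1, 10), Pow(784, -1)) = Mul(Rational(-1, 10), Rational(1, 784)) = Rational(-1, 7840)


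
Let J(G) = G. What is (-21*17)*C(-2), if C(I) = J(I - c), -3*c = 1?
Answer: 595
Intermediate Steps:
c = -⅓ (c = -⅓*1 = -⅓ ≈ -0.33333)
C(I) = ⅓ + I (C(I) = I - 1*(-⅓) = I + ⅓ = ⅓ + I)
(-21*17)*C(-2) = (-21*17)*(⅓ - 2) = -357*(-5/3) = 595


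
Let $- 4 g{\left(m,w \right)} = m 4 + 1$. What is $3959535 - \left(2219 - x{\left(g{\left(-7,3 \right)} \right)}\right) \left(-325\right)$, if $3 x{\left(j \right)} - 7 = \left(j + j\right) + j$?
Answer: $\frac{56133095}{12} \approx 4.6778 \cdot 10^{6}$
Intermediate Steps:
$g{\left(m,w \right)} = - \frac{1}{4} - m$ ($g{\left(m,w \right)} = - \frac{m 4 + 1}{4} = - \frac{4 m + 1}{4} = - \frac{1 + 4 m}{4} = - \frac{1}{4} - m$)
$x{\left(j \right)} = \frac{7}{3} + j$ ($x{\left(j \right)} = \frac{7}{3} + \frac{\left(j + j\right) + j}{3} = \frac{7}{3} + \frac{2 j + j}{3} = \frac{7}{3} + \frac{3 j}{3} = \frac{7}{3} + j$)
$3959535 - \left(2219 - x{\left(g{\left(-7,3 \right)} \right)}\right) \left(-325\right) = 3959535 - \left(2219 - \left(\frac{7}{3} - - \frac{27}{4}\right)\right) \left(-325\right) = 3959535 - \left(2219 - \left(\frac{7}{3} + \left(- \frac{1}{4} + 7\right)\right)\right) \left(-325\right) = 3959535 - \left(2219 - \left(\frac{7}{3} + \frac{27}{4}\right)\right) \left(-325\right) = 3959535 - \left(2219 - \frac{109}{12}\right) \left(-325\right) = 3959535 - \frac{26519}{12} \left(-325\right) = 3959535 - - \frac{8618675}{12} = 3959535 + \frac{8618675}{12} = \frac{56133095}{12}$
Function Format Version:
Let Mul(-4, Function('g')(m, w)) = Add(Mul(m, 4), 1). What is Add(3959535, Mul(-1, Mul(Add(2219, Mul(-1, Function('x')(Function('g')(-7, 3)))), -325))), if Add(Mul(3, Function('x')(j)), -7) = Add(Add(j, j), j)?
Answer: Rational(56133095, 12) ≈ 4.6778e+6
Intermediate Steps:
Function('g')(m, w) = Add(Rational(-1, 4), Mul(-1, m)) (Function('g')(m, w) = Mul(Rational(-1, 4), Add(Mul(m, 4), 1)) = Mul(Rational(-1, 4), Add(Mul(4, m), 1)) = Mul(Rational(-1, 4), Add(1, Mul(4, m))) = Add(Rational(-1, 4), Mul(-1, m)))
Function('x')(j) = Add(Rational(7, 3), j) (Function('x')(j) = Add(Rational(7, 3), Mul(Rational(1, 3), Add(Add(j, j), j))) = Add(Rational(7, 3), Mul(Rational(1, 3), Add(Mul(2, j), j))) = Add(Rational(7, 3), Mul(Rational(1, 3), Mul(3, j))) = Add(Rational(7, 3), j))
Add(3959535, Mul(-1, Mul(Add(2219, Mul(-1, Function('x')(Function('g')(-7, 3)))), -325))) = Add(3959535, Mul(-1, Mul(Add(2219, Mul(-1, Add(Rational(7, 3), Add(Rational(-1, 4), Mul(-1, -7))))), -325))) = Add(3959535, Mul(-1, Mul(Add(2219, Mul(-1, Add(Rational(7, 3), Add(Rational(-1, 4), 7)))), -325))) = Add(3959535, Mul(-1, Mul(Add(2219, Mul(-1, Add(Rational(7, 3), Rational(27, 4)))), -325))) = Add(3959535, Mul(-1, Mul(Add(2219, Mul(-1, Rational(109, 12))), -325))) = Add(3959535, Mul(-1, Mul(Add(2219, Rational(-109, 12)), -325))) = Add(3959535, Mul(-1, Mul(Rational(26519, 12), -325))) = Add(3959535, Mul(-1, Rational(-8618675, 12))) = Add(3959535, Rational(8618675, 12)) = Rational(56133095, 12)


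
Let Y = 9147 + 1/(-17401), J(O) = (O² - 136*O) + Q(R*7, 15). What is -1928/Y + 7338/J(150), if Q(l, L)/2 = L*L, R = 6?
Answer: 90201397779/33822976025 ≈ 2.6669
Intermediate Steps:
Q(l, L) = 2*L² (Q(l, L) = 2*(L*L) = 2*L²)
J(O) = 450 + O² - 136*O (J(O) = (O² - 136*O) + 2*15² = (O² - 136*O) + 2*225 = (O² - 136*O) + 450 = 450 + O² - 136*O)
Y = 159166946/17401 (Y = 9147 - 1/17401 = 159166946/17401 ≈ 9147.0)
-1928/Y + 7338/J(150) = -1928/159166946/17401 + 7338/(450 + 150² - 136*150) = -1928*17401/159166946 + 7338/(450 + 22500 - 20400) = -16774564/79583473 + 7338/2550 = -16774564/79583473 + 7338*(1/2550) = -16774564/79583473 + 1223/425 = 90201397779/33822976025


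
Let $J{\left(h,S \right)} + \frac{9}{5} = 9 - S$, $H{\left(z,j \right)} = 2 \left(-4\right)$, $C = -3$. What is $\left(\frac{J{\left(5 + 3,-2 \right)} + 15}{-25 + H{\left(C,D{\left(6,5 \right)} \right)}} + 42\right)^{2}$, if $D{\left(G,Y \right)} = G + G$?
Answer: $\frac{383161}{225} \approx 1702.9$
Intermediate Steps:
$D{\left(G,Y \right)} = 2 G$
$H{\left(z,j \right)} = -8$
$J{\left(h,S \right)} = \frac{36}{5} - S$ ($J{\left(h,S \right)} = - \frac{9}{5} - \left(-9 + S\right) = \frac{36}{5} - S$)
$\left(\frac{J{\left(5 + 3,-2 \right)} + 15}{-25 + H{\left(C,D{\left(6,5 \right)} \right)}} + 42\right)^{2} = \left(\frac{\left(\frac{36}{5} - -2\right) + 15}{-25 - 8} + 42\right)^{2} = \left(\frac{\left(\frac{36}{5} + 2\right) + 15}{-33} + 42\right)^{2} = \left(\left(\frac{46}{5} + 15\right) \left(- \frac{1}{33}\right) + 42\right)^{2} = \left(\frac{121}{5} \left(- \frac{1}{33}\right) + 42\right)^{2} = \left(- \frac{11}{15} + 42\right)^{2} = \left(\frac{619}{15}\right)^{2} = \frac{383161}{225}$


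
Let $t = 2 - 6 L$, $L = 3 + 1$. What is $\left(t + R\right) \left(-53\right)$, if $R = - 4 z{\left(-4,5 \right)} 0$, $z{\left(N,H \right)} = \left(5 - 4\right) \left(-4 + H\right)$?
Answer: $1166$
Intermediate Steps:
$z{\left(N,H \right)} = -4 + H$ ($z{\left(N,H \right)} = 1 \left(-4 + H\right) = -4 + H$)
$L = 4$
$t = -22$ ($t = 2 - 24 = -22$)
$R = 0$ ($R = - 4 \left(-4 + 5\right) 0 = \left(-4\right) 1 \cdot 0 = \left(-4\right) 0 = 0$)
$\left(t + R\right) \left(-53\right) = \left(-22 + 0\right) \left(-53\right) = \left(-22\right) \left(-53\right) = 1166$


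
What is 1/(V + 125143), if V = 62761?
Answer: 1/187904 ≈ 5.3219e-6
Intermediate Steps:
1/(V + 125143) = 1/(62761 + 125143) = 1/187904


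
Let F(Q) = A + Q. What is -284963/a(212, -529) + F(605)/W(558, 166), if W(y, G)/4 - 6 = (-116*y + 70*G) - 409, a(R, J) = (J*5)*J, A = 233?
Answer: -31083577081/149745717510 ≈ -0.20758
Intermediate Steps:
a(R, J) = 5*J**2 (a(R, J) = (5*J)*J = 5*J**2)
W(y, G) = -1612 - 464*y + 280*G (W(y, G) = 24 + 4*((-116*y + 70*G) - 409) = 24 + 4*(-409 - 116*y + 70*G) = 24 + (-1636 - 464*y + 280*G) = -1612 - 464*y + 280*G)
F(Q) = 233 + Q
-284963/a(212, -529) + F(605)/W(558, 166) = -284963/(5*(-529)**2) + (233 + 605)/(-1612 - 464*558 + 280*166) = -284963/(5*279841) + 838/(-1612 - 258912 + 46480) = -284963/1399205 + 838/(-214044) = -284963*1/1399205 + 838*(-1/214044) = -284963/1399205 - 419/107022 = -31083577081/149745717510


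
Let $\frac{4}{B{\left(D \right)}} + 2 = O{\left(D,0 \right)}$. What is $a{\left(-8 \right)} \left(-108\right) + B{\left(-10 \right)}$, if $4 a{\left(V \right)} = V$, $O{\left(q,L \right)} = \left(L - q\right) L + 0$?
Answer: $214$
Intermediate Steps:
$O{\left(q,L \right)} = L \left(L - q\right)$ ($O{\left(q,L \right)} = L \left(L - q\right) + 0 = L \left(L - q\right)$)
$B{\left(D \right)} = -2$ ($B{\left(D \right)} = \frac{4}{-2 + 0 \left(0 - D\right)} = \frac{4}{-2 + 0 \left(- D\right)} = \frac{4}{-2 + 0} = \frac{4}{-2} = 4 \left(- \frac{1}{2}\right) = -2$)
$a{\left(V \right)} = \frac{V}{4}$
$a{\left(-8 \right)} \left(-108\right) + B{\left(-10 \right)} = \frac{1}{4} \left(-8\right) \left(-108\right) - 2 = \left(-2\right) \left(-108\right) - 2 = 216 - 2 = 214$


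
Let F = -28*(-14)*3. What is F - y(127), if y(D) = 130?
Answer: 1046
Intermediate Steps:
F = 1176 (F = 392*3 = 1176)
F - y(127) = 1176 - 1*130 = 1176 - 130 = 1046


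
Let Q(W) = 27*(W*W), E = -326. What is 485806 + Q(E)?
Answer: 3355258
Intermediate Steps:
Q(W) = 27*W²
485806 + Q(E) = 485806 + 27*(-326)² = 485806 + 27*106276 = 485806 + 2869452 = 3355258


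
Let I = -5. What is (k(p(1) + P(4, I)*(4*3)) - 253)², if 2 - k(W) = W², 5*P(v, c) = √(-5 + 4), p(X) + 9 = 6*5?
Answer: 287977936/625 + 17293248*I/125 ≈ 4.6076e+5 + 1.3835e+5*I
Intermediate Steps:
p(X) = 21 (p(X) = -9 + 6*5 = -9 + 30 = 21)
P(v, c) = I/5 (P(v, c) = √(-5 + 4)/5 = √(-1)/5 = I/5)
k(W) = 2 - W²
(k(p(1) + P(4, I)*(4*3)) - 253)² = ((2 - (21 + (I/5)*(4*3))²) - 253)² = ((2 - (21 + (I/5)*12)²) - 253)² = ((2 - (21 + 12*I/5)²) - 253)² = (-251 - (21 + 12*I/5)²)²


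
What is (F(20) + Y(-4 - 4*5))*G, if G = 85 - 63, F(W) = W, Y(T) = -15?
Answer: 110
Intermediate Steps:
G = 22
(F(20) + Y(-4 - 4*5))*G = (20 - 15)*22 = 5*22 = 110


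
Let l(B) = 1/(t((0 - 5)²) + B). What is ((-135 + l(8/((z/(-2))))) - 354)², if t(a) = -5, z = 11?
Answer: 1206172900/5041 ≈ 2.3927e+5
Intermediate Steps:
l(B) = 1/(-5 + B)
((-135 + l(8/((z/(-2))))) - 354)² = ((-135 + 1/(-5 + 8/((11/(-2))))) - 354)² = ((-135 + 1/(-5 + 8/((11*(-½))))) - 354)² = ((-135 + 1/(-5 + 8/(-11/2))) - 354)² = ((-135 + 1/(-5 + 8*(-2/11))) - 354)² = ((-135 + 1/(-5 - 16/11)) - 354)² = ((-135 + 1/(-71/11)) - 354)² = ((-135 - 11/71) - 354)² = (-9596/71 - 354)² = (-34730/71)² = 1206172900/5041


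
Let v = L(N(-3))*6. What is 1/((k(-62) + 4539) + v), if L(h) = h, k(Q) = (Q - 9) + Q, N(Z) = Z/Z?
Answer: 1/4412 ≈ 0.00022665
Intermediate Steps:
N(Z) = 1
k(Q) = -9 + 2*Q (k(Q) = (-9 + Q) + Q = -9 + 2*Q)
v = 6 (v = 1*6 = 6)
1/((k(-62) + 4539) + v) = 1/(((-9 + 2*(-62)) + 4539) + 6) = 1/(((-9 - 124) + 4539) + 6) = 1/((-133 + 4539) + 6) = 1/(4406 + 6) = 1/4412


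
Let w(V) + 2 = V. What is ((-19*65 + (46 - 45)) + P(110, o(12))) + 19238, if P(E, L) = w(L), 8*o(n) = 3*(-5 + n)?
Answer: 144037/8 ≈ 18005.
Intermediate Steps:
w(V) = -2 + V
o(n) = -15/8 + 3*n/8 (o(n) = (3*(-5 + n))/8 = (-15 + 3*n)/8 = -15/8 + 3*n/8)
P(E, L) = -2 + L
((-19*65 + (46 - 45)) + P(110, o(12))) + 19238 = ((-19*65 + (46 - 45)) + (-2 + (-15/8 + (3/8)*12))) + 19238 = ((-1235 + 1) + (-2 + (-15/8 + 9/2))) + 19238 = (-1234 + (-2 + 21/8)) + 19238 = (-1234 + 5/8) + 19238 = -9867/8 + 19238 = 144037/8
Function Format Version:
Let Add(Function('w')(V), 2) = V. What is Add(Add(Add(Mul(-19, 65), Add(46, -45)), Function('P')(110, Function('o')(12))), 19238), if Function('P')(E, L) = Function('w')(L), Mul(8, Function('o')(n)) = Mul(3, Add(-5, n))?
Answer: Rational(144037, 8) ≈ 18005.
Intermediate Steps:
Function('w')(V) = Add(-2, V)
Function('o')(n) = Add(Rational(-15, 8), Mul(Rational(3, 8), n)) (Function('o')(n) = Mul(Rational(1, 8), Mul(3, Add(-5, n))) = Mul(Rational(1, 8), Add(-15, Mul(3, n))) = Add(Rational(-15, 8), Mul(Rational(3, 8), n)))
Function('P')(E, L) = Add(-2, L)
Add(Add(Add(Mul(-19, 65), Add(46, -45)), Function('P')(110, Function('o')(12))), 19238) = Add(Add(Add(Mul(-19, 65), Add(46, -45)), Add(-2, Add(Rational(-15, 8), Mul(Rational(3, 8), 12)))), 19238) = Add(Add(Add(-1235, 1), Add(-2, Add(Rational(-15, 8), Rational(9, 2)))), 19238) = Add(Add(-1234, Add(-2, Rational(21, 8))), 19238) = Add(Add(-1234, Rational(5, 8)), 19238) = Add(Rational(-9867, 8), 19238) = Rational(144037, 8)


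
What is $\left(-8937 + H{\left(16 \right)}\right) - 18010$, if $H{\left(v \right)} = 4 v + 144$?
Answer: $-26739$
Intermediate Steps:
$H{\left(v \right)} = 144 + 4 v$
$\left(-8937 + H{\left(16 \right)}\right) - 18010 = \left(-8937 + \left(144 + 4 \cdot 16\right)\right) - 18010 = \left(-8937 + \left(144 + 64\right)\right) - 18010 = \left(-8937 + 208\right) - 18010 = -8729 - 18010 = -26739$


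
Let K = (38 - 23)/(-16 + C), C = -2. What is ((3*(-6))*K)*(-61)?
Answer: -915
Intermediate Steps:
K = -5/6 (K = (38 - 23)/(-16 - 2) = 15/(-18) = 15*(-1/18) = -5/6 ≈ -0.83333)
((3*(-6))*K)*(-61) = ((3*(-6))*(-5/6))*(-61) = -18*(-5/6)*(-61) = 15*(-61) = -915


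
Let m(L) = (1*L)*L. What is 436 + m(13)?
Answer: 605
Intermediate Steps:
m(L) = L**2 (m(L) = L*L = L**2)
436 + m(13) = 436 + 13**2 = 436 + 169 = 605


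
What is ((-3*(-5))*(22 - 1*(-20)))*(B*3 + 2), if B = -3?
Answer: -4410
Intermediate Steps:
((-3*(-5))*(22 - 1*(-20)))*(B*3 + 2) = ((-3*(-5))*(22 - 1*(-20)))*(-3*3 + 2) = (15*(22 + 20))*(-9 + 2) = (15*42)*(-7) = 630*(-7) = -4410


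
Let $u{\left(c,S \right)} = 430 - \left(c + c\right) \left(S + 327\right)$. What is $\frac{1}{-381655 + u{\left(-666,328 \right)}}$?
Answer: $\frac{1}{491235} \approx 2.0357 \cdot 10^{-6}$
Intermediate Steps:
$u{\left(c,S \right)} = 430 - 2 c \left(327 + S\right)$
$\frac{1}{-381655 + u{\left(-666,328 \right)}} = \frac{1}{-381655 - \left(-435994 - 436896\right)} = \frac{1}{-381655 + \left(430 + 435564 + 436896\right)} = \frac{1}{-381655 + 872890} = \frac{1}{491235}$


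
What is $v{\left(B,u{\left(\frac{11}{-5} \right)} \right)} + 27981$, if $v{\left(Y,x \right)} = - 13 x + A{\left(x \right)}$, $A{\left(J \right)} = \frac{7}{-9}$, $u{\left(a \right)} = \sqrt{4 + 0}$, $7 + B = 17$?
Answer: $\frac{251588}{9} \approx 27954.0$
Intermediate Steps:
$B = 10$ ($B = -7 + 17 = 10$)
$u{\left(a \right)} = 2$ ($u{\left(a \right)} = \sqrt{4} = 2$)
$A{\left(J \right)} = - \frac{7}{9}$ ($A{\left(J \right)} = 7 \left(- \frac{1}{9}\right) = - \frac{7}{9}$)
$v{\left(Y,x \right)} = - \frac{7}{9} - 13 x$ ($v{\left(Y,x \right)} = - 13 x - \frac{7}{9} = - \frac{7}{9} - 13 x$)
$v{\left(B,u{\left(\frac{11}{-5} \right)} \right)} + 27981 = \left(- \frac{7}{9} - 26\right) + 27981 = - \frac{241}{9} + 27981 = \frac{251588}{9}$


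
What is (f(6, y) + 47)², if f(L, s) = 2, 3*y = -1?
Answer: 2401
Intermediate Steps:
y = -⅓ (y = (⅓)*(-1) = -⅓ ≈ -0.33333)
(f(6, y) + 47)² = (2 + 47)² = 49² = 2401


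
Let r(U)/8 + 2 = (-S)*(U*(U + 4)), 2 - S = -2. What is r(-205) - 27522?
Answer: -1346098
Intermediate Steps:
S = 4 (S = 2 - 1*(-2) = 2 + 2 = 4)
r(U) = -16 - 32*U*(4 + U) (r(U) = -16 + 8*((-1*4)*(U*(U + 4))) = -16 + 8*(-4*U*(4 + U)) = -16 - 32*U*(4 + U))
r(-205) - 27522 = (-16 - 128*(-205) - 32*(-205)²) - 27522 = (-16 + 26240 - 32*42025) - 27522 = (-16 + 26240 - 1344800) - 27522 = -1318576 - 27522 = -1346098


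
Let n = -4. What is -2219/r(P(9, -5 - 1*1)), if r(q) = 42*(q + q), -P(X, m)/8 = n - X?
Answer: -317/1248 ≈ -0.25401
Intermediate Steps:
P(X, m) = 32 + 8*X (P(X, m) = -8*(-4 - X) = 32 + 8*X)
r(q) = 84*q (r(q) = 42*(2*q) = 84*q)
-2219/r(P(9, -5 - 1*1)) = -2219*1/(84*(32 + 8*9)) = -2219*1/(84*(32 + 72)) = -2219/(84*104) = -2219/8736 = -2219*1/8736 = -317/1248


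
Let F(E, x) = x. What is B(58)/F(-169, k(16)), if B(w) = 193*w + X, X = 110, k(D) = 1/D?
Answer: 180864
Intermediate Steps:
B(w) = 110 + 193*w (B(w) = 193*w + 110 = 110 + 193*w)
B(58)/F(-169, k(16)) = (110 + 193*58)/(1/16) = (110 + 11194)/(1/16) = 11304*16 = 180864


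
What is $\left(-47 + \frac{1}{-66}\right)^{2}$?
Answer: $\frac{9628609}{4356} \approx 2210.4$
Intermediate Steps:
$\left(-47 + \frac{1}{-66}\right)^{2} = \left(-47 - \frac{1}{66}\right)^{2} = \left(- \frac{3103}{66}\right)^{2} = \frac{9628609}{4356}$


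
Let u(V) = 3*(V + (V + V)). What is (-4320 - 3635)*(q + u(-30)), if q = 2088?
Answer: -14462190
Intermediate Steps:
u(V) = 9*V (u(V) = 3*(V + 2*V) = 3*(3*V) = 9*V)
(-4320 - 3635)*(q + u(-30)) = (-4320 - 3635)*(2088 + 9*(-30)) = -7955*(2088 - 270) = -7955*1818 = -14462190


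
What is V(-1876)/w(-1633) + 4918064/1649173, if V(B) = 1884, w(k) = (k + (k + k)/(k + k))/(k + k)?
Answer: 423151051265/112143764 ≈ 3773.3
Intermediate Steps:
w(k) = (1 + k)/(2*k) (w(k) = (k + (2*k)/((2*k)))/((2*k)) = (k + (2*k)*(1/(2*k)))*(1/(2*k)) = (k + 1)*(1/(2*k)) = (1 + k)*(1/(2*k)) = (1 + k)/(2*k))
V(-1876)/w(-1633) + 4918064/1649173 = 1884/(((½)*(1 - 1633)/(-1633))) + 4918064/1649173 = 1884/(((½)*(-1/1633)*(-1632))) + 4918064*(1/1649173) = 1884/(816/1633) + 4918064/1649173 = 1884*(1633/816) + 4918064/1649173 = 256381/68 + 4918064/1649173 = 423151051265/112143764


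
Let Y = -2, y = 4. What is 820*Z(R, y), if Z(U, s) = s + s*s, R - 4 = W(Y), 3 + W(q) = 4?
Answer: 16400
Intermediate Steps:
W(q) = 1 (W(q) = -3 + 4 = 1)
R = 5 (R = 4 + 1 = 5)
Z(U, s) = s + s**2
820*Z(R, y) = 820*(4*(1 + 4)) = 820*(4*5) = 820*20 = 16400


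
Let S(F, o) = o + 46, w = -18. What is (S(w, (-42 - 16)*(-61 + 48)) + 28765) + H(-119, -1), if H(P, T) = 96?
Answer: 29661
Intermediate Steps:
S(F, o) = 46 + o
(S(w, (-42 - 16)*(-61 + 48)) + 28765) + H(-119, -1) = ((46 + (-42 - 16)*(-61 + 48)) + 28765) + 96 = ((46 - 58*(-13)) + 28765) + 96 = ((46 + 754) + 28765) + 96 = (800 + 28765) + 96 = 29565 + 96 = 29661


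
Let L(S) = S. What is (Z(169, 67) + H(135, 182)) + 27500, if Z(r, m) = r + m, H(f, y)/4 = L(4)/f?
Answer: 3744376/135 ≈ 27736.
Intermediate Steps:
H(f, y) = 16/f (H(f, y) = 4*(4/f) = 16/f)
Z(r, m) = m + r
(Z(169, 67) + H(135, 182)) + 27500 = ((67 + 169) + 16/135) + 27500 = (236 + 16*(1/135)) + 27500 = (236 + 16/135) + 27500 = 31876/135 + 27500 = 3744376/135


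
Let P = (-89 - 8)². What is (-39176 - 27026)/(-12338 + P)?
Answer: 66202/2929 ≈ 22.602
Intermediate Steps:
P = 9409 (P = (-97)² = 9409)
(-39176 - 27026)/(-12338 + P) = (-39176 - 27026)/(-12338 + 9409) = -66202/(-2929) = -66202*(-1/2929) = 66202/2929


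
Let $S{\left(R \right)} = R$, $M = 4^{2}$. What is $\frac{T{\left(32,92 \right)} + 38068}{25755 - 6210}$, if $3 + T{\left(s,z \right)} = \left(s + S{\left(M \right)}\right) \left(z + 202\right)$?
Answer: $\frac{52177}{19545} \approx 2.6696$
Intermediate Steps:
$M = 16$
$T{\left(s,z \right)} = -3 + \left(16 + s\right) \left(202 + z\right)$ ($T{\left(s,z \right)} = -3 + \left(s + 16\right) \left(z + 202\right) = -3 + \left(16 + s\right) \left(202 + z\right)$)
$\frac{T{\left(32,92 \right)} + 38068}{25755 - 6210} = \frac{\left(3229 + 16 \cdot 92 + 202 \cdot 32 + 32 \cdot 92\right) + 38068}{25755 - 6210} = \frac{\left(3229 + 1472 + 6464 + 2944\right) + 38068}{19545} = \left(14109 + 38068\right) \frac{1}{19545} = 52177 \cdot \frac{1}{19545} = \frac{52177}{19545}$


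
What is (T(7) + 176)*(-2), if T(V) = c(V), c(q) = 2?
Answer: -356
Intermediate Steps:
T(V) = 2
(T(7) + 176)*(-2) = (2 + 176)*(-2) = 178*(-2) = -356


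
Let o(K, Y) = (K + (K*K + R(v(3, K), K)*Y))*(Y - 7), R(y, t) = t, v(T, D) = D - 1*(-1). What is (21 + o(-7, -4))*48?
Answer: -35952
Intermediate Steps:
v(T, D) = 1 + D (v(T, D) = D + 1 = 1 + D)
o(K, Y) = (-7 + Y)*(K + K² + K*Y) (o(K, Y) = (K + (K*K + K*Y))*(Y - 7) = (K + (K² + K*Y))*(-7 + Y) = (K + K² + K*Y)*(-7 + Y) = (-7 + Y)*(K + K² + K*Y))
(21 + o(-7, -4))*48 = (21 - 7*(-7 + (-4)² - 7*(-7) - 6*(-4) - 7*(-4)))*48 = (21 - 7*(-7 + 16 + 49 + 24 + 28))*48 = (21 - 7*110)*48 = (21 - 770)*48 = -749*48 = -35952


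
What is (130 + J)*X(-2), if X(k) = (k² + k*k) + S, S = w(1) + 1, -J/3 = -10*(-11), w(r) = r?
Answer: -2000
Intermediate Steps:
J = -330 (J = -(-30)*(-11) = -3*110 = -330)
S = 2 (S = 1 + 1 = 2)
X(k) = 2 + 2*k² (X(k) = (k² + k*k) + 2 = (k² + k²) + 2 = 2*k² + 2 = 2 + 2*k²)
(130 + J)*X(-2) = (130 - 330)*(2 + 2*(-2)²) = -200*(2 + 2*4) = -200*(2 + 8) = -200*10 = -2000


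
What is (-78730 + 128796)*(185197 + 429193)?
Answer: 30760049740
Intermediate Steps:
(-78730 + 128796)*(185197 + 429193) = 50066*614390 = 30760049740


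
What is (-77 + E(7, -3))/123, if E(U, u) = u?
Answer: -80/123 ≈ -0.65041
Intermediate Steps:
(-77 + E(7, -3))/123 = (-77 - 3)/123 = (1/123)*(-80) = -80/123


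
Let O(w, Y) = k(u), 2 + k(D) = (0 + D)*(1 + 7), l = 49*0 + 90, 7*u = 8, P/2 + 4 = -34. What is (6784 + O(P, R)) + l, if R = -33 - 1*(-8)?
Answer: 48168/7 ≈ 6881.1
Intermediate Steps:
P = -76 (P = -8 + 2*(-34) = -8 - 68 = -76)
u = 8/7 (u = (⅐)*8 = 8/7 ≈ 1.1429)
R = -25 (R = -33 + 8 = -25)
l = 90 (l = 0 + 90 = 90)
k(D) = -2 + 8*D (k(D) = -2 + (0 + D)*(1 + 7) = -2 + D*8 = -2 + 8*D)
O(w, Y) = 50/7 (O(w, Y) = -2 + 8*(8/7) = -2 + 64/7 = 50/7)
(6784 + O(P, R)) + l = (6784 + 50/7) + 90 = 47538/7 + 90 = 48168/7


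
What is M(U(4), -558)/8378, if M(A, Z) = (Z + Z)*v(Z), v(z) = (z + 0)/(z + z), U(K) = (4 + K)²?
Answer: -279/4189 ≈ -0.066603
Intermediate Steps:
v(z) = ½ (v(z) = z/((2*z)) = z*(1/(2*z)) = ½)
M(A, Z) = Z (M(A, Z) = (Z + Z)*(½) = (2*Z)*(½) = Z)
M(U(4), -558)/8378 = -558/8378 = -558*1/8378 = -279/4189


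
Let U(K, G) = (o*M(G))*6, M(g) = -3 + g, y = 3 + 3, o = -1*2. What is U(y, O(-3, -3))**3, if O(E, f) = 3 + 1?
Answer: -1728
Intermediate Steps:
o = -2
O(E, f) = 4
y = 6
U(K, G) = 36 - 12*G (U(K, G) = -2*(-3 + G)*6 = (6 - 2*G)*6 = 36 - 12*G)
U(y, O(-3, -3))**3 = (36 - 12*4)**3 = (36 - 48)**3 = (-12)**3 = -1728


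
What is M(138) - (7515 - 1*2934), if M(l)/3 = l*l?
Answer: 52551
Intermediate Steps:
M(l) = 3*l**2 (M(l) = 3*(l*l) = 3*l**2)
M(138) - (7515 - 1*2934) = 3*138**2 - (7515 - 1*2934) = 3*19044 - (7515 - 2934) = 57132 - 1*4581 = 57132 - 4581 = 52551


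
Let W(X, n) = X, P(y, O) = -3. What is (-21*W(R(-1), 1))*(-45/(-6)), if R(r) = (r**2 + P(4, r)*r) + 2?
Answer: -945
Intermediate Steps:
R(r) = 2 + r**2 - 3*r (R(r) = (r**2 - 3*r) + 2 = 2 + r**2 - 3*r)
(-21*W(R(-1), 1))*(-45/(-6)) = (-21*(2 + (-1)**2 - 3*(-1)))*(-45/(-6)) = (-21*(2 + 1 + 3))*(-45*(-1/6)) = -21*6*(15/2) = -126*15/2 = -945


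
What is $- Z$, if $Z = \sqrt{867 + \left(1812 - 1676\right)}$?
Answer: $- \sqrt{1003} \approx -31.67$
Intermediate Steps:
$Z = \sqrt{1003}$ ($Z = \sqrt{867 + \left(1812 - 1676\right)} = \sqrt{867 + 136} = \sqrt{1003} \approx 31.67$)
$- Z = - \sqrt{1003}$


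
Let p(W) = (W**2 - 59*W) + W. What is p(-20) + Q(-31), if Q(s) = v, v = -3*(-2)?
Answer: 1566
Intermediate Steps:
v = 6
Q(s) = 6
p(W) = W**2 - 58*W
p(-20) + Q(-31) = -20*(-58 - 20) + 6 = -20*(-78) + 6 = 1560 + 6 = 1566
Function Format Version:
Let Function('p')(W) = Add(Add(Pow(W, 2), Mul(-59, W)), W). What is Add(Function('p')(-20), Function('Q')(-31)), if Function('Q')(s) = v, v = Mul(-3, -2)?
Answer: 1566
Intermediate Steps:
v = 6
Function('Q')(s) = 6
Function('p')(W) = Add(Pow(W, 2), Mul(-58, W))
Add(Function('p')(-20), Function('Q')(-31)) = Add(Mul(-20, Add(-58, -20)), 6) = Add(Mul(-20, -78), 6) = Add(1560, 6) = 1566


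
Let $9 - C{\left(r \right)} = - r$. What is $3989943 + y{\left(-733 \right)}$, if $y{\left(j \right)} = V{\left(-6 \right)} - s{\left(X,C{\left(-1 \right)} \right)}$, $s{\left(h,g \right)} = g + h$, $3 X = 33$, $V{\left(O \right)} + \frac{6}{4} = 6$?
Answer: $\frac{7979857}{2} \approx 3.9899 \cdot 10^{6}$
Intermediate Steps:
$V{\left(O \right)} = \frac{9}{2}$ ($V{\left(O \right)} = - \frac{3}{2} + 6 = \frac{9}{2}$)
$X = 11$ ($X = \frac{1}{3} \cdot 33 = 11$)
$C{\left(r \right)} = 9 + r$ ($C{\left(r \right)} = 9 - - r = 9 + r$)
$y{\left(j \right)} = - \frac{29}{2}$ ($y{\left(j \right)} = \frac{9}{2} - \left(\left(9 - 1\right) + 11\right) = \frac{9}{2} - \left(8 + 11\right) = \frac{9}{2} - 19 = - \frac{29}{2}$)
$3989943 + y{\left(-733 \right)} = 3989943 - \frac{29}{2} = \frac{7979857}{2}$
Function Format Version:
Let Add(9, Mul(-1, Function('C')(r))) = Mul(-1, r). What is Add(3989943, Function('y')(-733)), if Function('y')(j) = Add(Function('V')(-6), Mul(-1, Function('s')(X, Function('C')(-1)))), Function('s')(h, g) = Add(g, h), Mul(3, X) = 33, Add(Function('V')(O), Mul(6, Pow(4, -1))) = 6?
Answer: Rational(7979857, 2) ≈ 3.9899e+6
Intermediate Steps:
Function('V')(O) = Rational(9, 2) (Function('V')(O) = Add(Rational(-3, 2), 6) = Rational(9, 2))
X = 11 (X = Mul(Rational(1, 3), 33) = 11)
Function('C')(r) = Add(9, r) (Function('C')(r) = Add(9, Mul(-1, Mul(-1, r))) = Add(9, r))
Function('y')(j) = Rational(-29, 2) (Function('y')(j) = Add(Rational(9, 2), Mul(-1, Add(Add(9, -1), 11))) = Add(Rational(9, 2), Mul(-1, Add(8, 11))) = Add(Rational(9, 2), Mul(-1, 19)) = Add(Rational(9, 2), -19) = Rational(-29, 2))
Add(3989943, Function('y')(-733)) = Add(3989943, Rational(-29, 2)) = Rational(7979857, 2)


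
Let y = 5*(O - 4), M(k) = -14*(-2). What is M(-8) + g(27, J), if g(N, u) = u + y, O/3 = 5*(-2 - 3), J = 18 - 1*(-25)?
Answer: -324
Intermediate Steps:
J = 43 (J = 18 + 25 = 43)
O = -75 (O = 3*(5*(-2 - 3)) = 3*(5*(-5)) = 3*(-25) = -75)
M(k) = 28
y = -395 (y = 5*(-75 - 4) = 5*(-79) = -395)
g(N, u) = -395 + u (g(N, u) = u - 395 = -395 + u)
M(-8) + g(27, J) = 28 + (-395 + 43) = 28 - 352 = -324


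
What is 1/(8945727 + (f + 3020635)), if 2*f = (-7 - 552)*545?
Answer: 2/23628069 ≈ 8.4645e-8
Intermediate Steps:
f = -304655/2 (f = ((-7 - 552)*545)/2 = (-559*545)/2 = (½)*(-304655) = -304655/2 ≈ -1.5233e+5)
1/(8945727 + (f + 3020635)) = 1/(8945727 + (-304655/2 + 3020635)) = 1/(8945727 + 5736615/2) = 1/(23628069/2) = 2/23628069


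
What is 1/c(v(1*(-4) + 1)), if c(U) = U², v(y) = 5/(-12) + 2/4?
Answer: 144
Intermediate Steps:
v(y) = 1/12 (v(y) = 5*(-1/12) + 2*(¼) = -5/12 + ½ = 1/12)
1/c(v(1*(-4) + 1)) = 1/((1/12)²) = 1/(1/144) = 144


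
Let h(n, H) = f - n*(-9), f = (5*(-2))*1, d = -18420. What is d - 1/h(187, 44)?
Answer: -30816661/1673 ≈ -18420.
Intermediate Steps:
f = -10 (f = -10*1 = -10)
h(n, H) = -10 + 9*n (h(n, H) = -10 - n*(-9) = -10 - (-9)*n = -10 + 9*n)
d - 1/h(187, 44) = -18420 - 1/(-10 + 9*187) = -18420 - 1/(-10 + 1683) = -18420 - 1/1673 = -30816661/1673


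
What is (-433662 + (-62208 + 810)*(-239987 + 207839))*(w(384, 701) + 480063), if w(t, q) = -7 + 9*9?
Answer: 947497190486154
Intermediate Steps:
w(t, q) = 74 (w(t, q) = -7 + 81 = 74)
(-433662 + (-62208 + 810)*(-239987 + 207839))*(w(384, 701) + 480063) = (-433662 + (-62208 + 810)*(-239987 + 207839))*(74 + 480063) = (-433662 - 61398*(-32148))*480137 = (-433662 + 1973822904)*480137 = 1973389242*480137 = 947497190486154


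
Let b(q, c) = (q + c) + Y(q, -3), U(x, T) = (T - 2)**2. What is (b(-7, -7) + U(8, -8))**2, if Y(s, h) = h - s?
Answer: 8100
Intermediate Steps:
U(x, T) = (-2 + T)**2
b(q, c) = -3 + c (b(q, c) = (q + c) + (-3 - q) = (c + q) + (-3 - q) = -3 + c)
(b(-7, -7) + U(8, -8))**2 = ((-3 - 7) + (-2 - 8)**2)**2 = (-10 + (-10)**2)**2 = (-10 + 100)**2 = 90**2 = 8100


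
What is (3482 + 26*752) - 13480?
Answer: 9554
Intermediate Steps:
(3482 + 26*752) - 13480 = (3482 + 19552) - 13480 = 23034 - 13480 = 9554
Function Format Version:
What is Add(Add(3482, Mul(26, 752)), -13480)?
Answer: 9554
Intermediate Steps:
Add(Add(3482, Mul(26, 752)), -13480) = Add(Add(3482, 19552), -13480) = Add(23034, -13480) = 9554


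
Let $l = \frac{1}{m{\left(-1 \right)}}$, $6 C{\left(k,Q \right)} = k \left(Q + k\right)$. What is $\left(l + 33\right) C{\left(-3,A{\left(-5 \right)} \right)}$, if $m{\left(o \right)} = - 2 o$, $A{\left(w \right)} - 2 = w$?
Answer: $\frac{201}{2} \approx 100.5$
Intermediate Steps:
$A{\left(w \right)} = 2 + w$
$C{\left(k,Q \right)} = \frac{k \left(Q + k\right)}{6}$
$l = \frac{1}{2}$ ($l = \frac{1}{\left(-2\right) \left(-1\right)} = \frac{1}{2} \approx 0.5$)
$\left(l + 33\right) C{\left(-3,A{\left(-5 \right)} \right)} = \left(\frac{1}{2} + 33\right) \frac{1}{6} \left(-3\right) \left(\left(2 - 5\right) - 3\right) = \frac{67 \cdot \frac{1}{6} \left(-3\right) \left(-3 - 3\right)}{2} = \frac{67 \cdot \frac{1}{6} \left(-3\right) \left(-6\right)}{2} = \frac{67}{2} \cdot 3 = \frac{201}{2}$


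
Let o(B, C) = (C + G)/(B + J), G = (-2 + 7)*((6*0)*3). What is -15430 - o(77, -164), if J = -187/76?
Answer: -87398486/5665 ≈ -15428.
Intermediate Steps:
G = 0 (G = 5*(0*3) = 5*0 = 0)
J = -187/76 (J = -187*1/76 = -187/76 ≈ -2.4605)
o(B, C) = C/(-187/76 + B) (o(B, C) = (C + 0)/(B - 187/76) = C/(-187/76 + B))
-15430 - o(77, -164) = -15430 - 76*(-164)/(-187 + 76*77) = -15430 - 76*(-164)/(-187 + 5852) = -15430 - 76*(-164)/5665 = -15430 - 1*(-12464/5665) = -15430 + 12464/5665 = -87398486/5665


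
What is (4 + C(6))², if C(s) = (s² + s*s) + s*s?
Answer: 12544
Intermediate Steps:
C(s) = 3*s² (C(s) = (s² + s²) + s² = 2*s² + s² = 3*s²)
(4 + C(6))² = (4 + 3*6²)² = (4 + 3*36)² = (4 + 108)² = 112² = 12544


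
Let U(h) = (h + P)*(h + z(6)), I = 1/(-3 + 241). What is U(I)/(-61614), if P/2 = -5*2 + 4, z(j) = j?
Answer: 4079795/3490063416 ≈ 0.0011690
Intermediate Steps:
I = 1/238 ≈ 0.0042017
P = -12 (P = 2*(-5*2 + 4) = 2*(-10 + 4) = 2*(-6) = -12)
U(h) = (-12 + h)*(6 + h) (U(h) = (h - 12)*(h + 6) = (-12 + h)*(6 + h))
U(I)/(-61614) = (-72 + (1/238)**2 - 6*1/238)/(-61614) = (-72 + 1/56644 - 3/119)*(-1/61614) = -4079795/56644*(-1/61614) = 4079795/3490063416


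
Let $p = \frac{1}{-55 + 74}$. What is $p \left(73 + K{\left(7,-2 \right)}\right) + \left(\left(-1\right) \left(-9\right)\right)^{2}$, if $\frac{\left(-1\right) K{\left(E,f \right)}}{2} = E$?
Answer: $\frac{1598}{19} \approx 84.105$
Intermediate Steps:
$K{\left(E,f \right)} = - 2 E$
$p = \frac{1}{19} \approx 0.052632$
$p \left(73 + K{\left(7,-2 \right)}\right) + \left(\left(-1\right) \left(-9\right)\right)^{2} = \frac{73 - 14}{19} + \left(\left(-1\right) \left(-9\right)\right)^{2} = \frac{73 - 14}{19} + 9^{2} = \frac{1}{19} \cdot 59 + 81 = \frac{59}{19} + 81 = \frac{1598}{19}$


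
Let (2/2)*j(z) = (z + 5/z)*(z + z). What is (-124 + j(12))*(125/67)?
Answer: 21750/67 ≈ 324.63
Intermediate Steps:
j(z) = 2*z*(z + 5/z) (j(z) = (z + 5/z)*(z + z) = (z + 5/z)*(2*z) = 2*z*(z + 5/z))
(-124 + j(12))*(125/67) = (-124 + (10 + 2*12**2))*(125/67) = (-124 + (10 + 2*144))*(125*(1/67)) = (-124 + (10 + 288))*(125/67) = (-124 + 298)*(125/67) = 174*(125/67) = 21750/67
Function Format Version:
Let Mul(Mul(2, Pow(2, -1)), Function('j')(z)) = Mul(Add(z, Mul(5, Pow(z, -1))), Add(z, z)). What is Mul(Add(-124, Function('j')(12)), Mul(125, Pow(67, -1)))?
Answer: Rational(21750, 67) ≈ 324.63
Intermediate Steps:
Function('j')(z) = Mul(2, z, Add(z, Mul(5, Pow(z, -1)))) (Function('j')(z) = Mul(Add(z, Mul(5, Pow(z, -1))), Add(z, z)) = Mul(Add(z, Mul(5, Pow(z, -1))), Mul(2, z)) = Mul(2, z, Add(z, Mul(5, Pow(z, -1)))))
Mul(Add(-124, Function('j')(12)), Mul(125, Pow(67, -1))) = Mul(Add(-124, Add(10, Mul(2, Pow(12, 2)))), Mul(125, Pow(67, -1))) = Mul(Add(-124, Add(10, Mul(2, 144))), Mul(125, Rational(1, 67))) = Mul(Add(-124, Add(10, 288)), Rational(125, 67)) = Mul(Add(-124, 298), Rational(125, 67)) = Mul(174, Rational(125, 67)) = Rational(21750, 67)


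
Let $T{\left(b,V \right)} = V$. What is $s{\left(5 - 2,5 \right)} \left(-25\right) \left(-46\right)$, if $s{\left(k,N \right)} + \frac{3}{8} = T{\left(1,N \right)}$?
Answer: $\frac{21275}{4} \approx 5318.8$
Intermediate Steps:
$s{\left(k,N \right)} = - \frac{3}{8} + N$
$s{\left(5 - 2,5 \right)} \left(-25\right) \left(-46\right) = \left(- \frac{3}{8} + 5\right) \left(-25\right) \left(-46\right) = \frac{37}{8} \left(-25\right) \left(-46\right) = \left(- \frac{925}{8}\right) \left(-46\right) = \frac{21275}{4}$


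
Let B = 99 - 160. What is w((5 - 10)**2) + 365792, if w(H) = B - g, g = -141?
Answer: 365872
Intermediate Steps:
B = -61
w(H) = 80 (w(H) = -61 - 1*(-141) = -61 + 141 = 80)
w((5 - 10)**2) + 365792 = 80 + 365792 = 365872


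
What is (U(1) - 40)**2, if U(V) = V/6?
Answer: 57121/36 ≈ 1586.7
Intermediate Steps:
U(V) = V/6 (U(V) = V*(1/6) = V/6)
(U(1) - 40)**2 = ((1/6)*1 - 40)**2 = (1/6 - 40)**2 = (-239/6)**2 = 57121/36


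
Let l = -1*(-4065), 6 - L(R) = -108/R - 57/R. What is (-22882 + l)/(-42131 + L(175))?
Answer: 658595/1474342 ≈ 0.44670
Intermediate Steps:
L(R) = 6 + 165/R (L(R) = 6 - (-108/R - 57/R) = 6 - (-165)/R = 6 + 165/R)
l = 4065
(-22882 + l)/(-42131 + L(175)) = (-22882 + 4065)/(-42131 + (6 + 165/175)) = -18817/(-42131 + (6 + 165*(1/175))) = -18817/(-42131 + (6 + 33/35)) = -18817/(-42131 + 243/35) = -18817/(-1474342/35) = -18817*(-35/1474342) = 658595/1474342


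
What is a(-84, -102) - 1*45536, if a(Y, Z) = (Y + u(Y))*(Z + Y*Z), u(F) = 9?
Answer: -680486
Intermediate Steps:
a(Y, Z) = (9 + Y)*(Z + Y*Z) (a(Y, Z) = (Y + 9)*(Z + Y*Z) = (9 + Y)*(Z + Y*Z))
a(-84, -102) - 1*45536 = -102*(9 + (-84)**2 + 10*(-84)) - 1*45536 = -102*(9 + 7056 - 840) - 45536 = -102*6225 - 45536 = -634950 - 45536 = -680486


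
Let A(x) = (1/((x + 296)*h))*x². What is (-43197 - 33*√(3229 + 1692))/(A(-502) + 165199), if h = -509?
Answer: -2264689119/8661013975 - 1730091*√4921/8661013975 ≈ -0.27549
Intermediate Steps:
A(x) = -x²/(509*(296 + x)) (A(x) = (1/((x + 296)*(-509)))*x² = (-1/509/(296 + x))*x² = (-1/(509*(296 + x)))*x² = -x²/(509*(296 + x)))
(-43197 - 33*√(3229 + 1692))/(A(-502) + 165199) = (-43197 - 33*√(3229 + 1692))/(-1*(-502)²/(150664 + 509*(-502)) + 165199) = (-43197 - 33*√4921)/(-1*252004/(150664 - 255518) + 165199) = (-43197 - 33*√4921)/(-1*252004/(-104854) + 165199) = (-43197 - 33*√4921)/(-1*252004*(-1/104854) + 165199) = (-43197 - 33*√4921)/(126002/52427 + 165199) = (-43197 - 33*√4921)/(8661013975/52427) = (-43197 - 33*√4921)*(52427/8661013975) = -2264689119/8661013975 - 1730091*√4921/8661013975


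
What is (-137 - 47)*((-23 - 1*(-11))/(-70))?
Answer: -1104/35 ≈ -31.543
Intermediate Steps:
(-137 - 47)*((-23 - 1*(-11))/(-70)) = -184*(-23 + 11)*(-1)/70 = -(-2208)*(-1)/70 = -184*6/35 = -1104/35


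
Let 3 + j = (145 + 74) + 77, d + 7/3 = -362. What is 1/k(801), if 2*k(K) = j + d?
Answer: -3/107 ≈ -0.028037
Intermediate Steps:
d = -1093/3 (d = -7/3 - 362 = -1093/3 ≈ -364.33)
j = 293 (j = -3 + ((145 + 74) + 77) = -3 + (219 + 77) = -3 + 296 = 293)
k(K) = -107/3 (k(K) = (293 - 1093/3)/2 = (½)*(-214/3) = -107/3)
1/k(801) = 1/(-107/3) = -3/107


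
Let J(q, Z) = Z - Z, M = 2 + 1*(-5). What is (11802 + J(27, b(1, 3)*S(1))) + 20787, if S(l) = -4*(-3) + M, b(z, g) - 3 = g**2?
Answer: 32589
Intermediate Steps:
b(z, g) = 3 + g**2
M = -3 (M = 2 - 5 = -3)
S(l) = 9 (S(l) = -4*(-3) - 3 = 12 - 3 = 9)
J(q, Z) = 0
(11802 + J(27, b(1, 3)*S(1))) + 20787 = (11802 + 0) + 20787 = 11802 + 20787 = 32589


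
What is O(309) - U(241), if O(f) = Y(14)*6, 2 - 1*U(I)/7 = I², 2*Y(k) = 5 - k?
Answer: 406526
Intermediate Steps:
Y(k) = 5/2 - k/2 (Y(k) = (5 - k)/2 = 5/2 - k/2)
U(I) = 14 - 7*I²
O(f) = -27 (O(f) = (5/2 - ½*14)*6 = (5/2 - 7)*6 = -9/2*6 = -27)
O(309) - U(241) = -27 - (14 - 7*241²) = -27 - (14 - 7*58081) = -27 - (14 - 406567) = -27 - 1*(-406553) = -27 + 406553 = 406526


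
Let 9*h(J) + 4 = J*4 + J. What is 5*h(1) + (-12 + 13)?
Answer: 14/9 ≈ 1.5556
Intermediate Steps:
h(J) = -4/9 + 5*J/9 (h(J) = -4/9 + (J*4 + J)/9 = -4/9 + (4*J + J)/9 = -4/9 + (5*J)/9 = -4/9 + 5*J/9)
5*h(1) + (-12 + 13) = 5*(-4/9 + (5/9)*1) + (-12 + 13) = 5*(-4/9 + 5/9) + 1 = 5*(⅑) + 1 = 5/9 + 1 = 14/9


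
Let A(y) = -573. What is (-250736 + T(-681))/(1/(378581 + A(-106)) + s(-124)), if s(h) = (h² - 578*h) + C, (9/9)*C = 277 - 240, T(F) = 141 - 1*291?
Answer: -94836915088/32918826681 ≈ -2.8809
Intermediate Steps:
T(F) = -150 (T(F) = 141 - 291 = -150)
C = 37 (C = 277 - 240 = 37)
s(h) = 37 + h² - 578*h (s(h) = (h² - 578*h) + 37 = 37 + h² - 578*h)
(-250736 + T(-681))/(1/(378581 + A(-106)) + s(-124)) = (-250736 - 150)/(1/(378581 - 573) + (37 + (-124)² - 578*(-124))) = -250886/(1/378008 + (37 + 15376 + 71672)) = -250886/(1/378008 + 87085) = -250886/32918826681/378008 = -250886*378008/32918826681 = -94836915088/32918826681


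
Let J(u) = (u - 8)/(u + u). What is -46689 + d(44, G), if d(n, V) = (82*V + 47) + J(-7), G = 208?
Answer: -414189/14 ≈ -29585.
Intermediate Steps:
J(u) = (-8 + u)/(2*u) (J(u) = (-8 + u)/((2*u)) = (-8 + u)*(1/(2*u)) = (-8 + u)/(2*u))
d(n, V) = 673/14 + 82*V (d(n, V) = (82*V + 47) + (½)*(-8 - 7)/(-7) = (47 + 82*V) + (½)*(-⅐)*(-15) = (47 + 82*V) + 15/14 = 673/14 + 82*V)
-46689 + d(44, G) = -46689 + (673/14 + 82*208) = -46689 + (673/14 + 17056) = -46689 + 239457/14 = -414189/14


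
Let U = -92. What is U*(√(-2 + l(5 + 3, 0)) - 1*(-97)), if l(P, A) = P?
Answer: -8924 - 92*√6 ≈ -9149.4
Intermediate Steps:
U*(√(-2 + l(5 + 3, 0)) - 1*(-97)) = -92*(√(-2 + (5 + 3)) - 1*(-97)) = -92*(√(-2 + 8) + 97) = -92*(√6 + 97) = -92*(97 + √6) = -8924 - 92*√6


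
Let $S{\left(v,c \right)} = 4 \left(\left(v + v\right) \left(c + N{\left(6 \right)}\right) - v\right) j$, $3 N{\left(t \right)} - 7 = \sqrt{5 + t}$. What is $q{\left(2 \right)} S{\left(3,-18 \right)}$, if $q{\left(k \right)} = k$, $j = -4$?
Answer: $3104 - 64 \sqrt{11} \approx 2891.7$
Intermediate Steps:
$N{\left(t \right)} = \frac{7}{3} + \frac{\sqrt{5 + t}}{3}$
$S{\left(v,c \right)} = 16 v - 32 v \left(\frac{7}{3} + c + \frac{\sqrt{11}}{3}\right)$ ($S{\left(v,c \right)} = 4 \left(\left(v + v\right) \left(c + \left(\frac{7}{3} + \frac{\sqrt{5 + 6}}{3}\right)\right) - v\right) \left(-4\right) = 4 \left(2 v \left(c + \left(\frac{7}{3} + \frac{\sqrt{11}}{3}\right)\right) - v\right) \left(-4\right) = 4 \left(2 v \left(\frac{7}{3} + c + \frac{\sqrt{11}}{3}\right) - v\right) \left(-4\right) = 4 \left(- v + 2 v \left(\frac{7}{3} + c + \frac{\sqrt{11}}{3}\right)\right) \left(-4\right) = \left(- 4 v + 8 v \left(\frac{7}{3} + c + \frac{\sqrt{11}}{3}\right)\right) \left(-4\right) = 16 v - 32 v \left(\frac{7}{3} + c + \frac{\sqrt{11}}{3}\right)$)
$q{\left(2 \right)} S{\left(3,-18 \right)} = 2 \left(\left(- \frac{16}{3}\right) 3 \left(11 + 2 \sqrt{11} + 6 \left(-18\right)\right)\right) = 2 \left(\left(- \frac{16}{3}\right) 3 \left(11 + 2 \sqrt{11} - 108\right)\right) = 2 \left(\left(- \frac{16}{3}\right) 3 \left(-97 + 2 \sqrt{11}\right)\right) = 2 \left(1552 - 32 \sqrt{11}\right) = 3104 - 64 \sqrt{11}$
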